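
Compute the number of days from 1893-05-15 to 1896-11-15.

1280

May 15, 1893 → May 15, 1894: 365 days.
May 15, 1894 → May 15, 1895: 365 days.
May 15, 1895 → May 15, 1896: 366 days (1896 is a leap year).
May 1896: 31 − 15 = 16 days remain.
Then June (30), July (31), August (31), September (30), October (31): 30 + 31 + 31 + 30 + 31 = 153 days.
November 1–15, 1896: 15 days.
Residual: 184 days.
Total: 1280 days.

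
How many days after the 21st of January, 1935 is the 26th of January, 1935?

5

Within January 1935: 26 − 21 = 5 days.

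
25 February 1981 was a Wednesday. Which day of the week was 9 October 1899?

Count forward from the earlier date (October 9, 1899) to the later (February 25, 1981):
Day-of-year of October 9, 1899: 282.
Day-of-year of February 25, 1981: 56.
1899 has 365 days, so 365 − 282 = 83 days remain in 1899.
Full years 1900–1980: 61 common + 20 leap = 61×365 + 20×366 = 29585 days.
Total: 83 + 29585 + 56 = 29724 days.
29724 mod 7 = 2, so 2 days before Wednesday is Monday.

Monday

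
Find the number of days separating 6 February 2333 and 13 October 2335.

979

February 2333: 28 − 6 = 22 days remain (2333 is not a leap year, so February has 28 days).
Then 31 full months totalling 944 days.
October 1–13, 2335: 13 days.
Total: 22 + 944 + 13 = 979 days.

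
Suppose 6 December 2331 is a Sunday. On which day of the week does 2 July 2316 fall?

Sunday

Count forward from the earlier date (July 2, 2316) to the later (December 6, 2331):
Day-of-year of July 2, 2316: 184.
Day-of-year of December 6, 2331: 340.
2316 has 366 days, so 366 − 184 = 182 days remain in 2316.
Full years 2317–2330: 11 common + 3 leap = 11×365 + 3×366 = 5113 days.
Total: 182 + 5113 + 340 = 5635 days.
5635 is a multiple of 7, so 2 July 2316 falls on the same weekday: Sunday.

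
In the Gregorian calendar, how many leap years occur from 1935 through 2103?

Years divisible by 4: 1936, 1940, …, 2100 — 42 in all.
Of these, 2100 is divisible by 100 but not 400, so not leap.
2000 is divisible by 400, so still leap.
Leap years: 42 − 1 = 41.

41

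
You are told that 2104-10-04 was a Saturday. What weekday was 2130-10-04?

From October 4, 2104 to October 4, 2130: 26 years, of which 6 contain a Feb 29 — 20×365 + 6×366 = 9496 days.
Total: 9496 days.
9496 mod 7 = 4, so 4 days after Saturday is Wednesday.

Wednesday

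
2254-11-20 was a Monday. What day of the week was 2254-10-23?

Monday

Count forward from the earlier date (October 23, 2254) to the later (November 20, 2254):
October 2254: 31 − 23 = 8 days remain.
November 1–20, 2254: 20 days.
Total: 8 + 20 = 28 days.
28 is a multiple of 7, so 2254-10-23 falls on the same weekday: Monday.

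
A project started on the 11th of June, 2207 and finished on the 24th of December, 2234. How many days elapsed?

10058

From June 11, 2207 to June 11, 2234: 27 years, of which 7 contain a Feb 29 — 20×365 + 7×366 = 9862 days.
June 2234: 30 − 11 = 19 days remain.
Then July (31), August (31), September (30), October (31), November (30): 31 + 31 + 30 + 31 + 30 = 153 days.
December 1–24, 2234: 24 days.
Residual: 196 days.
Total: 10058 days.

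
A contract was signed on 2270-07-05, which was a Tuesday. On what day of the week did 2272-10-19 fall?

Saturday

July 5, 2270 → July 5, 2271: 365 days.
July 5, 2271 → July 5, 2272: 366 days (2272 is a leap year).
July 2272: 31 − 5 = 26 days remain.
Then August (31), September (30): 31 + 30 = 61 days.
October 1–19, 2272: 19 days.
Residual: 106 days.
Total: 837 days.
837 mod 7 = 4, so 4 days after Tuesday is Saturday.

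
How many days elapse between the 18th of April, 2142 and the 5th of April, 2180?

13867

Day-of-year of April 18, 2142: 108.
Day-of-year of April 5, 2180: 96.
2142 has 365 days, so 365 − 108 = 257 days remain in 2142.
Full years 2143–2179: 28 common + 9 leap = 28×365 + 9×366 = 13514 days.
Total: 257 + 13514 + 96 = 13867 days.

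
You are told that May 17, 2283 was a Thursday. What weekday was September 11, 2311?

From May 17, 2283 to May 17, 2311: 28 years, of which 6 contain a Feb 29 — 22×365 + 6×366 = 10226 days.
(2300 is not a leap year (divisible by 100 but not 400).)
May 2311: 31 − 17 = 14 days remain.
Then June (30), July (31), August (31): 30 + 31 + 31 = 92 days.
September 1–11, 2311: 11 days.
Residual: 117 days.
Total: 10343 days.
10343 mod 7 = 4, so 4 days after Thursday is Monday.

Monday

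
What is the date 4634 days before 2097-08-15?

2084-12-07

Count 4634 days before August 15, 2097:
Day-of-year of December 7, 2084: 342.
Day-of-year of August 15, 2097: 227.
2084 has 366 days, so 366 − 342 = 24 days remain in 2084.
Full years 2085–2096: 9 common + 3 leap = 9×365 + 3×366 = 4383 days.
Total: 24 + 4383 + 227 = 4634 days.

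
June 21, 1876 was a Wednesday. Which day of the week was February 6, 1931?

Friday

Day-of-year of June 21, 1876: 173.
Day-of-year of February 6, 1931: 37.
1876 has 366 days, so 366 − 173 = 193 days remain in 1876.
Full years 1877–1930: 42 common + 12 leap = 42×365 + 12×366 = 19722 days.
Total: 193 + 19722 + 37 = 19952 days.
19952 mod 7 = 2, so 2 days after Wednesday is Friday.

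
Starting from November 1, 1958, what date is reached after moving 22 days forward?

November 23, 1958

Count 22 days after November 1, 1958:
Within November 1958: 23 − 1 = 22 days.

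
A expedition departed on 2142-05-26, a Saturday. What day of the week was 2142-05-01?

Tuesday

Count forward from the earlier date (May 1, 2142) to the later (May 26, 2142):
Within May 2142: 26 − 1 = 25 days.
25 mod 7 = 4, so 4 days before Saturday is Tuesday.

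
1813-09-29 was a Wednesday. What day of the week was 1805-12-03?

Tuesday

Count forward from the earlier date (December 3, 1805) to the later (September 29, 1813):
From December 3, 1805 to December 3, 1812: 7 years, of which 2 contain a Feb 29 — 5×365 + 2×366 = 2557 days.
December 1812: 31 − 3 = 28 days remain.
Then January (31), February 1813 (28), March (31), April (30), May (31), June (30), July (31), August (31): 31 + 28 + 31 + 30 + 31 + 30 + 31 + 31 = 243 days.
September 1–29, 1813: 29 days.
Residual: 300 days.
Total: 2857 days.
2857 mod 7 = 1, so 1 day before Wednesday is Tuesday.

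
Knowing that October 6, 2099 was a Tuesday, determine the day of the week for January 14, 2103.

Day-of-year of October 6, 2099: 279.
Day-of-year of January 14, 2103: 14.
2099 has 365 days, so 365 − 279 = 86 days remain in 2099.
Full years: 2100: 365; 2101: 365; 2102: 365. Sum = 1095.
Total: 86 + 1095 + 14 = 1195 days.
1195 mod 7 = 5, so 5 days after Tuesday is Sunday.

Sunday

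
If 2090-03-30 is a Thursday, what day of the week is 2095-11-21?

Day-of-year of March 30, 2090: 89.
Day-of-year of November 21, 2095: 325.
2090 has 365 days, so 365 − 89 = 276 days remain in 2090.
Full years: 2091: 365; 2092: 366; 2093: 365; 2094: 365. Sum = 1461.
Total: 276 + 1461 + 325 = 2062 days.
2062 mod 7 = 4, so 4 days after Thursday is Monday.

Monday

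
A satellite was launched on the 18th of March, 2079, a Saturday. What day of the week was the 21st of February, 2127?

Friday

From March 18, 2079 to March 18, 2126: 47 years, of which 11 contain a Feb 29 — 36×365 + 11×366 = 17166 days.
(2100 is not a leap year (divisible by 100 but not 400).)
March 2126: 31 − 18 = 13 days remain.
Then 10 full months totalling 306 days.
February 1–21, 2127: 21 days (2127 is not a leap year).
Residual: 340 days.
Total: 17506 days.
17506 mod 7 = 6, so 6 days after Saturday is Friday.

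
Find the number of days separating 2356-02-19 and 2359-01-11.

1057

Day-of-year of February 19, 2356: 50.
Day-of-year of January 11, 2359: 11.
2356 has 366 days, so 366 − 50 = 316 days remain in 2356.
Full years: 2357: 365; 2358: 365. Sum = 730.
Total: 316 + 730 + 11 = 1057 days.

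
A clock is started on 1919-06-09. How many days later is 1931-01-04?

Day-of-year of June 9, 1919: 160.
Day-of-year of January 4, 1931: 4.
1919 has 365 days, so 365 − 160 = 205 days remain in 1919.
Full years 1920–1930: 8 common + 3 leap = 8×365 + 3×366 = 4018 days.
Total: 205 + 4018 + 4 = 4227 days.

4227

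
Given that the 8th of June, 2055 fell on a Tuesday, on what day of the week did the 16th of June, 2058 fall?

Sunday

Day-of-year of June 8, 2055: 159.
Day-of-year of June 16, 2058: 167.
2055 has 365 days, so 365 − 159 = 206 days remain in 2055.
Full years: 2056: 366; 2057: 365. Sum = 731.
Total: 206 + 731 + 167 = 1104 days.
1104 mod 7 = 5, so 5 days after Tuesday is Sunday.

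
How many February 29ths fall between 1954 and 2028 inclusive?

19

Years divisible by 4: 1956, 1960, …, 2028 — 19 in all.
2000 is divisible by 400, so still leap.
No century exceptions apply. Count: 19.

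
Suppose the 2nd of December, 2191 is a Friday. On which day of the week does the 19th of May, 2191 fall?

Thursday

Count forward from the earlier date (May 19, 2191) to the later (December 2, 2191):
May 2191: 31 − 19 = 12 days remain.
Then June (30), July (31), August (31), September (30), October (31), November (30): 30 + 31 + 31 + 30 + 31 + 30 = 183 days.
December 1–2, 2191: 2 days.
Total: 12 + 183 + 2 = 197 days.
197 mod 7 = 1, so 1 day before Friday is Thursday.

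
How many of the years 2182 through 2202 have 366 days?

4

Years divisible by 4 in [2182, 2202]: 2184, 2188, 2192, 2196, 2200.
Of these, 2200 is divisible by 100 but not 400, so not leap.
Leap years: 5 − 1 = 4.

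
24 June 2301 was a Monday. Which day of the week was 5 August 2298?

Friday

Count forward from the earlier date (August 5, 2298) to the later (June 24, 2301):
August 5, 2298 → August 5, 2299: 365 days.
August 5, 2299 → August 5, 2300: 365 days (2300 is not a leap year (divisible by 100 but not 400)).
August 2300: 31 − 5 = 26 days remain.
Then 9 full months totalling 273 days.
June 1–24, 2301: 24 days.
Residual: 323 days.
Total: 1053 days.
1053 mod 7 = 3, so 3 days before Monday is Friday.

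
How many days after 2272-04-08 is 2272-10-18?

April 2272: 30 − 8 = 22 days remain.
Then May (31), June (30), July (31), August (31), September (30): 31 + 30 + 31 + 31 + 30 = 153 days.
October 1–18, 2272: 18 days.
Total: 22 + 153 + 18 = 193 days.

193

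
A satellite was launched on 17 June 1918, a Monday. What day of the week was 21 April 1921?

Thursday

June 17, 1918 → June 17, 1919: 365 days.
June 17, 1919 → June 17, 1920: 366 days (1920 is a leap year).
June 1920: 30 − 17 = 13 days remain.
Then 9 full months totalling 274 days.
April 1–21, 1921: 21 days.
Residual: 308 days.
Total: 1039 days.
1039 mod 7 = 3, so 3 days after Monday is Thursday.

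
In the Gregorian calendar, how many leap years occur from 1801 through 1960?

39

Years divisible by 4: 1804, 1808, …, 1960 — 40 in all.
Of these, 1900 is divisible by 100 but not 400, so not leap.
Leap years: 40 − 1 = 39.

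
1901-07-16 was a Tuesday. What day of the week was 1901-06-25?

Tuesday

Count forward from the earlier date (June 25, 1901) to the later (July 16, 1901):
June 1901: 30 − 25 = 5 days remain.
July 1–16, 1901: 16 days.
Total: 5 + 16 = 21 days.
21 is a multiple of 7, so 1901-06-25 falls on the same weekday: Tuesday.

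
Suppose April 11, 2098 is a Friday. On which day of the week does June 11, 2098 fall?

April 2098: 30 − 11 = 19 days remain.
Then May (31): 31 days.
June 1–11, 2098: 11 days.
Total: 19 + 31 + 11 = 61 days.
61 mod 7 = 5, so 5 days after Friday is Wednesday.

Wednesday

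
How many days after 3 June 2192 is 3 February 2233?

14854

Day-of-year of June 3, 2192: 155.
Day-of-year of February 3, 2233: 34.
2192 has 366 days, so 366 − 155 = 211 days remain in 2192.
Full years 2193–2232: 31 common + 9 leap = 31×365 + 9×366 = 14609 days.
Total: 211 + 14609 + 34 = 14854 days.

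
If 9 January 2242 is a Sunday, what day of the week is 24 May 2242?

Tuesday

January 2242: 31 − 9 = 22 days remain.
Then February 2242 (28), March (31), April (30): 28 + 31 + 30 = 89 days.
May 1–24, 2242: 24 days.
Total: 22 + 89 + 24 = 135 days.
135 mod 7 = 2, so 2 days after Sunday is Tuesday.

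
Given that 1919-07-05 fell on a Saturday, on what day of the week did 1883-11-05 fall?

Count forward from the earlier date (November 5, 1883) to the later (July 5, 1919):
Day-of-year of November 5, 1883: 309.
Day-of-year of July 5, 1919: 186.
1883 has 365 days, so 365 − 309 = 56 days remain in 1883.
Full years 1884–1918: 27 common + 8 leap = 27×365 + 8×366 = 12783 days.
Total: 56 + 12783 + 186 = 13025 days.
13025 mod 7 = 5, so 5 days before Saturday is Monday.

Monday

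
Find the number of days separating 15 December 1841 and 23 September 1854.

Day-of-year of December 15, 1841: 349.
Day-of-year of September 23, 1854: 266.
1841 has 365 days, so 365 − 349 = 16 days remain in 1841.
Full years 1842–1853: 9 common + 3 leap = 9×365 + 3×366 = 4383 days.
Total: 16 + 4383 + 266 = 4665 days.

4665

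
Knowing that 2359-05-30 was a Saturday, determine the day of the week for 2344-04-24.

Monday

Count forward from the earlier date (April 24, 2344) to the later (May 30, 2359):
Day-of-year of April 24, 2344: 115.
Day-of-year of May 30, 2359: 150.
2344 has 366 days, so 366 − 115 = 251 days remain in 2344.
Full years 2345–2358: 11 common + 3 leap = 11×365 + 3×366 = 5113 days.
Total: 251 + 5113 + 150 = 5514 days.
5514 mod 7 = 5, so 5 days before Saturday is Monday.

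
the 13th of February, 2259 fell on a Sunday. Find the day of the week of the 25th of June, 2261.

February 2259: 28 − 13 = 15 days remain (2259 is not a leap year, so February has 28 days).
Then 27 full months totalling 823 days.
June 1–25, 2261: 25 days.
Total: 15 + 823 + 25 = 863 days.
863 mod 7 = 2, so 2 days after Sunday is Tuesday.

Tuesday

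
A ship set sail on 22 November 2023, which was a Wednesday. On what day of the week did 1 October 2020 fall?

Thursday

Count forward from the earlier date (October 1, 2020) to the later (November 22, 2023):
Day-of-year of October 1, 2020: 275.
Day-of-year of November 22, 2023: 326.
2020 has 366 days, so 366 − 275 = 91 days remain in 2020.
Full years: 2021: 365; 2022: 365. Sum = 730.
Total: 91 + 730 + 326 = 1147 days.
1147 mod 7 = 6, so 6 days before Wednesday is Thursday.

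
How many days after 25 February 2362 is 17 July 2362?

February 2362: 28 − 25 = 3 days remain (2362 is not a leap year, so February has 28 days).
Then March (31), April (30), May (31), June (30): 31 + 30 + 31 + 30 = 122 days.
July 1–17, 2362: 17 days.
Total: 3 + 122 + 17 = 142 days.

142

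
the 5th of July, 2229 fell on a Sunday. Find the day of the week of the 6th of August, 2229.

Thursday

July 2229: 31 − 5 = 26 days remain.
August 1–6, 2229: 6 days.
Total: 26 + 6 = 32 days.
32 mod 7 = 4, so 4 days after Sunday is Thursday.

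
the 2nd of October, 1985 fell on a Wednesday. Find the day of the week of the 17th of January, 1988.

Sunday

Day-of-year of October 2, 1985: 275.
Day-of-year of January 17, 1988: 17.
1985 has 365 days, so 365 − 275 = 90 days remain in 1985.
Full years: 1986: 365; 1987: 365. Sum = 730.
Total: 90 + 730 + 17 = 837 days.
837 mod 7 = 4, so 4 days after Wednesday is Sunday.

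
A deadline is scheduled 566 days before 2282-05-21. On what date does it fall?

2280-11-01

Count 566 days before May 21, 2282:
November 2280: 30 − 1 = 29 days remain.
Then 17 full months totalling 516 days.
May 1–21, 2282: 21 days.
Total: 29 + 516 + 21 = 566 days.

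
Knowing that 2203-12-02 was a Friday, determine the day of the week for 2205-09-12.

Thursday

Day-of-year of December 2, 2203: 336.
Day-of-year of September 12, 2205: 255.
2203 has 365 days, so 365 − 336 = 29 days remain in 2203.
Full years: 2204: 366. Sum = 366.
Total: 29 + 366 + 255 = 650 days.
650 mod 7 = 6, so 6 days after Friday is Thursday.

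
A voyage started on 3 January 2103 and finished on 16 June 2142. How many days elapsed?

Day-of-year of January 3, 2103: 3.
Day-of-year of June 16, 2142: 167.
2103 has 365 days, so 365 − 3 = 362 days remain in 2103.
Full years 2104–2141: 28 common + 10 leap = 28×365 + 10×366 = 13880 days.
Total: 362 + 13880 + 167 = 14409 days.

14409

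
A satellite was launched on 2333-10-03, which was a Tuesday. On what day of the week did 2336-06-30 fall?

Tuesday

Day-of-year of October 3, 2333: 276.
Day-of-year of June 30, 2336: 182.
2333 has 365 days, so 365 − 276 = 89 days remain in 2333.
Full years: 2334: 365; 2335: 365. Sum = 730.
Total: 89 + 730 + 182 = 1001 days.
1001 is a multiple of 7, so 2336-06-30 falls on the same weekday: Tuesday.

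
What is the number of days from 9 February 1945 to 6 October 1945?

February 1945: 28 − 9 = 19 days remain (1945 is not a leap year, so February has 28 days).
Then March (31), April (30), May (31), June (30), July (31), August (31), September (30): 31 + 30 + 31 + 30 + 31 + 31 + 30 = 214 days.
October 1–6, 1945: 6 days.
Total: 19 + 214 + 6 = 239 days.

239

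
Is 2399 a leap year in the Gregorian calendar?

2399 is not a leap year.

No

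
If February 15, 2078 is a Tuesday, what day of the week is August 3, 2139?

Day-of-year of February 15, 2078: 46.
Day-of-year of August 3, 2139: 215.
2078 has 365 days, so 365 − 46 = 319 days remain in 2078.
Full years 2079–2138: 46 common + 14 leap = 46×365 + 14×366 = 21914 days.
Total: 319 + 21914 + 215 = 22448 days.
22448 mod 7 = 6, so 6 days after Tuesday is Monday.

Monday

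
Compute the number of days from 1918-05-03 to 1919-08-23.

Day-of-year of May 3, 1918: 123.
Day-of-year of August 23, 1919: 235.
1918 has 365 days, so 365 − 123 = 242 days remain in 1918.
Total: 242 + 235 = 477 days.

477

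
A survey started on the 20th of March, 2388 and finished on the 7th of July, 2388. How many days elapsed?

March 2388: 31 − 20 = 11 days remain.
Then April (30), May (31), June (30): 30 + 31 + 30 = 91 days.
July 1–7, 2388: 7 days.
Total: 11 + 91 + 7 = 109 days.

109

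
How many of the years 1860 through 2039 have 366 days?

44

Years divisible by 4: 1860, 1864, …, 2036 — 45 in all.
Of these, 1900 is divisible by 100 but not 400, so not leap.
2000 is divisible by 400, so still leap.
Leap years: 45 − 1 = 44.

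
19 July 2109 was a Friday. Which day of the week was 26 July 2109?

Friday

Within July 2109: 26 − 19 = 7 days.
7 is a multiple of 7, so 26 July 2109 falls on the same weekday: Friday.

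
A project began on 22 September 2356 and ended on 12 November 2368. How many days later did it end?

4434

Day-of-year of September 22, 2356: 266.
Day-of-year of November 12, 2368: 317.
2356 has 366 days, so 366 − 266 = 100 days remain in 2356.
Full years 2357–2367: 9 common + 2 leap = 9×365 + 2×366 = 4017 days.
Total: 100 + 4017 + 317 = 4434 days.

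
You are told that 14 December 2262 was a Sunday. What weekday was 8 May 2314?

Friday

From December 14, 2262 to December 14, 2313: 51 years, of which 12 contain a Feb 29 — 39×365 + 12×366 = 18627 days.
(2300 is not a leap year (divisible by 100 but not 400).)
December 2313: 31 − 14 = 17 days remain.
Then January (31), February 2314 (28), March (31), April (30): 31 + 28 + 31 + 30 = 120 days.
May 1–8, 2314: 8 days.
Residual: 145 days.
Total: 18772 days.
18772 mod 7 = 5, so 5 days after Sunday is Friday.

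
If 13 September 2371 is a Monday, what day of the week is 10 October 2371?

Sunday

September 2371: 30 − 13 = 17 days remain.
October 1–10, 2371: 10 days.
Total: 17 + 10 = 27 days.
27 mod 7 = 6, so 6 days after Monday is Sunday.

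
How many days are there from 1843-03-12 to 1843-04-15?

March 1843: 31 − 12 = 19 days remain.
April 1–15, 1843: 15 days.
Total: 19 + 15 = 34 days.

34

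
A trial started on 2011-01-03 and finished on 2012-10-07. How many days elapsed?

643

Day-of-year of January 3, 2011: 3.
Day-of-year of October 7, 2012: 281.
2011 has 365 days, so 365 − 3 = 362 days remain in 2011.
Total: 362 + 281 = 643 days.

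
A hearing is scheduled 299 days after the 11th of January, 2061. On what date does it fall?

the 6th of November, 2061

Count 299 days after January 11, 2061:
January 2061: 31 − 11 = 20 days remain.
Then 9 full months totalling 273 days.
November 1–6, 2061: 6 days.
Total: 20 + 273 + 6 = 299 days.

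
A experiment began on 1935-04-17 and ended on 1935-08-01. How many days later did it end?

April 1935: 30 − 17 = 13 days remain.
Then May (31), June (30), July (31): 31 + 30 + 31 = 92 days.
August 1, 1935: 1 day.
Total: 13 + 92 + 1 = 106 days.

106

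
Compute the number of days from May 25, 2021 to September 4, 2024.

Day-of-year of May 25, 2021: 145.
Day-of-year of September 4, 2024: 248.
2021 has 365 days, so 365 − 145 = 220 days remain in 2021.
Full years: 2022: 365; 2023: 365. Sum = 730.
Total: 220 + 730 + 248 = 1198 days.

1198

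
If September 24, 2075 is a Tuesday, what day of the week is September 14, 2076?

September 2075: 30 − 24 = 6 days remain.
Then 11 full months totalling 336 days.
September 1–14, 2076: 14 days.
Total: 6 + 336 + 14 = 356 days.
356 mod 7 = 6, so 6 days after Tuesday is Monday.

Monday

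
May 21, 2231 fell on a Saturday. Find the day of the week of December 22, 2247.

Day-of-year of May 21, 2231: 141.
Day-of-year of December 22, 2247: 356.
2231 has 365 days, so 365 − 141 = 224 days remain in 2231.
Full years 2232–2246: 11 common + 4 leap = 11×365 + 4×366 = 5479 days.
Total: 224 + 5479 + 356 = 6059 days.
6059 mod 7 = 4, so 4 days after Saturday is Wednesday.

Wednesday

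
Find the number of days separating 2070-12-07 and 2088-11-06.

6544

From December 7, 2070 to December 7, 2087: 17 years, of which 4 contain a Feb 29 — 13×365 + 4×366 = 6209 days.
December 2087: 31 − 7 = 24 days remain.
Then 10 full months totalling 305 days.
November 1–6, 2088: 6 days.
Residual: 335 days.
Total: 6544 days.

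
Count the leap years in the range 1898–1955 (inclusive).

Years divisible by 4: 1900, 1904, …, 1952 — 14 in all.
Of these, 1900 is divisible by 100 but not 400, so not leap.
Leap years: 14 − 1 = 13.

13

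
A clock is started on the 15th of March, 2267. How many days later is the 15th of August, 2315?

From March 15, 2267 to March 15, 2315: 48 years, of which 11 contain a Feb 29 — 37×365 + 11×366 = 17531 days.
(2300 is not a leap year (divisible by 100 but not 400).)
March 2315: 31 − 15 = 16 days remain.
Then April (30), May (31), June (30), July (31): 30 + 31 + 30 + 31 = 122 days.
August 1–15, 2315: 15 days.
Residual: 153 days.
Total: 17684 days.

17684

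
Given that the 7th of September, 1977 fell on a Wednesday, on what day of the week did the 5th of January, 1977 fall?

Count forward from the earlier date (January 5, 1977) to the later (September 7, 1977):
January 1977: 31 − 5 = 26 days remain.
Then February 1977 (28), March (31), April (30), May (31), June (30), July (31), August (31): 28 + 31 + 30 + 31 + 30 + 31 + 31 = 212 days.
September 1–7, 1977: 7 days.
Total: 26 + 212 + 7 = 245 days.
245 is a multiple of 7, so the 5th of January, 1977 falls on the same weekday: Wednesday.

Wednesday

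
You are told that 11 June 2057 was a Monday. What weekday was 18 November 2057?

June 2057: 30 − 11 = 19 days remain.
Then July (31), August (31), September (30), October (31): 31 + 31 + 30 + 31 = 123 days.
November 1–18, 2057: 18 days.
Total: 19 + 123 + 18 = 160 days.
160 mod 7 = 6, so 6 days after Monday is Sunday.

Sunday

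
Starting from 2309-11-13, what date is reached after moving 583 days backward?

2308-04-09

Count 583 days before November 13, 2309:
Day-of-year of April 9, 2308: 100.
Day-of-year of November 13, 2309: 317.
2308 has 366 days, so 366 − 100 = 266 days remain in 2308.
Total: 266 + 317 = 583 days.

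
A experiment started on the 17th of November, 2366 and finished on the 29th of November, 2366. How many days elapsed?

12

Within November 2366: 29 − 17 = 12 days.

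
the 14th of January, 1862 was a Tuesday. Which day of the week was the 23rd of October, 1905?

Day-of-year of January 14, 1862: 14.
Day-of-year of October 23, 1905: 296.
1862 has 365 days, so 365 − 14 = 351 days remain in 1862.
Full years 1863–1904: 32 common + 10 leap = 32×365 + 10×366 = 15340 days.
Total: 351 + 15340 + 296 = 15987 days.
15987 mod 7 = 6, so 6 days after Tuesday is Monday.

Monday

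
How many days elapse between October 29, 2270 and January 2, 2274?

October 29, 2270 → October 29, 2271: 365 days.
October 29, 2271 → October 29, 2272: 366 days (2272 is a leap year).
October 29, 2272 → October 29, 2273: 365 days.
October 2273: 31 − 29 = 2 days remain.
Then November (30), December (31): 30 + 31 = 61 days.
January 1–2, 2274: 2 days.
Residual: 65 days.
Total: 1161 days.

1161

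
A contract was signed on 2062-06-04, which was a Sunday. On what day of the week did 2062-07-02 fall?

June 2062: 30 − 4 = 26 days remain.
July 1–2, 2062: 2 days.
Total: 26 + 2 = 28 days.
28 is a multiple of 7, so 2062-07-02 falls on the same weekday: Sunday.

Sunday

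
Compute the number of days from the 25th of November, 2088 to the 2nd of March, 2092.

Day-of-year of November 25, 2088: 330.
Day-of-year of March 2, 2092: 62.
2088 has 366 days, so 366 − 330 = 36 days remain in 2088.
Full years: 2089: 365; 2090: 365; 2091: 365. Sum = 1095.
Total: 36 + 1095 + 62 = 1193 days.

1193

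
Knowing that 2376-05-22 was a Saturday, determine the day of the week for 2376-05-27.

Within May 2376: 27 − 22 = 5 days.
5 mod 7 = 5, so 5 days after Saturday is Thursday.

Thursday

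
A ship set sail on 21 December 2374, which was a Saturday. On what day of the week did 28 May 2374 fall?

Count forward from the earlier date (May 28, 2374) to the later (December 21, 2374):
May 2374: 31 − 28 = 3 days remain.
Then June (30), July (31), August (31), September (30), October (31), November (30): 30 + 31 + 31 + 30 + 31 + 30 = 183 days.
December 1–21, 2374: 21 days.
Total: 3 + 183 + 21 = 207 days.
207 mod 7 = 4, so 4 days before Saturday is Tuesday.

Tuesday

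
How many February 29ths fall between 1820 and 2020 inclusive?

Years divisible by 4: 1820, 1824, …, 2020 — 51 in all.
Of these, 1900 is divisible by 100 but not 400, so not leap.
2000 is divisible by 400, so still leap.
Leap years: 51 − 1 = 50.

50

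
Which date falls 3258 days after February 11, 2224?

January 12, 2233

Count 3258 days after February 11, 2224:
From February 11, 2224 to February 11, 2232: 8 years, of which 2 contain a Feb 29 — 6×365 + 2×366 = 2922 days.
February 2232: 29 − 11 = 18 days remain (2232 is a leap year, so February has 29 days).
Then 10 full months totalling 306 days.
January 1–12, 2233: 12 days.
Residual: 336 days.
Total: 3258 days.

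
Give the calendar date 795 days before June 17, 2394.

April 13, 2392

Count 795 days before June 17, 2394:
April 2392: 30 − 13 = 17 days remain.
Then 25 full months totalling 761 days.
June 1–17, 2394: 17 days.
Total: 17 + 761 + 17 = 795 days.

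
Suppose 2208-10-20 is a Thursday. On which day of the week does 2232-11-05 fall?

From October 20, 2208 to October 20, 2232: 24 years, of which 6 contain a Feb 29 — 18×365 + 6×366 = 8766 days.
October 2232: 31 − 20 = 11 days remain.
November 1–5, 2232: 5 days.
Residual: 16 days.
Total: 8782 days.
8782 mod 7 = 4, so 4 days after Thursday is Monday.

Monday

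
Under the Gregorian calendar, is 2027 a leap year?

No

2027 is not a leap year.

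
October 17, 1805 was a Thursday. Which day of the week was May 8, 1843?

Monday

From October 17, 1805 to October 17, 1842: 37 years, of which 9 contain a Feb 29 — 28×365 + 9×366 = 13514 days.
October 1842: 31 − 17 = 14 days remain.
Then November (30), December (31), January (31), February 1843 (28), March (31), April (30): 30 + 31 + 31 + 28 + 31 + 30 = 181 days.
May 1–8, 1843: 8 days.
Residual: 203 days.
Total: 13717 days.
13717 mod 7 = 4, so 4 days after Thursday is Monday.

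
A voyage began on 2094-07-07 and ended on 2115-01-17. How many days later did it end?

Day-of-year of July 7, 2094: 188.
Day-of-year of January 17, 2115: 17.
2094 has 365 days, so 365 − 188 = 177 days remain in 2094.
Full years 2095–2114: 16 common + 4 leap = 16×365 + 4×366 = 7304 days.
Total: 177 + 7304 + 17 = 7498 days.

7498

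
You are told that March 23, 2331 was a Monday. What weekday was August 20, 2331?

Thursday

March 2331: 31 − 23 = 8 days remain.
Then April (30), May (31), June (30), July (31): 30 + 31 + 30 + 31 = 122 days.
August 1–20, 2331: 20 days.
Total: 8 + 122 + 20 = 150 days.
150 mod 7 = 3, so 3 days after Monday is Thursday.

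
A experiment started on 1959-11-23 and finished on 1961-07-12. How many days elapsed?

November 1959: 30 − 23 = 7 days remain.
Then 19 full months totalling 578 days.
July 1–12, 1961: 12 days.
Total: 7 + 578 + 12 = 597 days.

597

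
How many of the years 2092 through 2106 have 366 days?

3

Years divisible by 4 in [2092, 2106]: 2092, 2096, 2100, 2104.
Of these, 2100 is divisible by 100 but not 400, so not leap.
Leap years: 4 − 1 = 3.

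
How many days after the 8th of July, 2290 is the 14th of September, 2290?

July 2290: 31 − 8 = 23 days remain.
Then August (31): 31 days.
September 1–14, 2290: 14 days.
Total: 23 + 31 + 14 = 68 days.

68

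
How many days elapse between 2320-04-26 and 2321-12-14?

597

April 2320: 30 − 26 = 4 days remain.
Then 19 full months totalling 579 days.
December 1–14, 2321: 14 days.
Total: 4 + 579 + 14 = 597 days.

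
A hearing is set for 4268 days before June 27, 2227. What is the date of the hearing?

October 20, 2215

Count 4268 days before June 27, 2227:
Day-of-year of October 20, 2215: 293.
Day-of-year of June 27, 2227: 178.
2215 has 365 days, so 365 − 293 = 72 days remain in 2215.
Full years 2216–2226: 8 common + 3 leap = 8×365 + 3×366 = 4018 days.
Total: 72 + 4018 + 178 = 4268 days.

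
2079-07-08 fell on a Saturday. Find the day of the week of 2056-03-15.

Count forward from the earlier date (March 15, 2056) to the later (July 8, 2079):
From March 15, 2056 to March 15, 2079: 23 years, of which 5 contain a Feb 29 — 18×365 + 5×366 = 8400 days.
March 2079: 31 − 15 = 16 days remain.
Then April (30), May (31), June (30): 30 + 31 + 30 = 91 days.
July 1–8, 2079: 8 days.
Residual: 115 days.
Total: 8515 days.
8515 mod 7 = 3, so 3 days before Saturday is Wednesday.

Wednesday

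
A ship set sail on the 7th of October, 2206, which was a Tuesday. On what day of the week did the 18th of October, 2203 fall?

Tuesday

Count forward from the earlier date (October 18, 2203) to the later (October 7, 2206):
October 18, 2203 → October 18, 2204: 366 days (2204 is a leap year).
October 18, 2204 → October 18, 2205: 365 days.
October 2205: 31 − 18 = 13 days remain.
Then 11 full months totalling 334 days.
October 1–7, 2206: 7 days.
Residual: 354 days.
Total: 1085 days.
1085 is a multiple of 7, so the 18th of October, 2203 falls on the same weekday: Tuesday.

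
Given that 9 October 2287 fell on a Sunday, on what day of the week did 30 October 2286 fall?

Saturday

Count forward from the earlier date (October 30, 2286) to the later (October 9, 2287):
October 2286: 31 − 30 = 1 day remains.
Then 11 full months totalling 334 days.
October 1–9, 2287: 9 days.
Total: 1 + 334 + 9 = 344 days.
344 mod 7 = 1, so 1 day before Sunday is Saturday.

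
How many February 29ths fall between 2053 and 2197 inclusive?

Years divisible by 4: 2056, 2060, …, 2196 — 36 in all.
Of these, 2100 is divisible by 100 but not 400, so not leap.
Leap years: 36 − 1 = 35.

35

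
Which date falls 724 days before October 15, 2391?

October 21, 2389

Count 724 days before October 15, 2391:
October 2389: 31 − 21 = 10 days remain.
Then 23 full months totalling 699 days.
October 1–15, 2391: 15 days.
Total: 10 + 699 + 15 = 724 days.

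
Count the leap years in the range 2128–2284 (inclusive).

39

Years divisible by 4: 2128, 2132, …, 2284 — 40 in all.
Of these, 2200 is divisible by 100 but not 400, so not leap.
Leap years: 40 − 1 = 39.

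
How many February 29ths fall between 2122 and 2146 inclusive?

Years divisible by 4 in [2122, 2146]: 2124, 2128, 2132, 2136, 2140, 2144.
No century exceptions apply. Count: 6.

6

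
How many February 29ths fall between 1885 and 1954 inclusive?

Years divisible by 4: 1888, 1892, …, 1952 — 17 in all.
Of these, 1900 is divisible by 100 but not 400, so not leap.
Leap years: 17 − 1 = 16.

16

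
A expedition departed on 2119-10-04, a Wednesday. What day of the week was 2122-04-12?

Sunday

October 4, 2119 → October 4, 2120: 366 days (2120 is a leap year).
October 4, 2120 → October 4, 2121: 365 days.
October 2121: 31 − 4 = 27 days remain.
Then November (30), December (31), January (31), February 2122 (28), March (31): 30 + 31 + 31 + 28 + 31 = 151 days.
April 1–12, 2122: 12 days.
Residual: 190 days.
Total: 921 days.
921 mod 7 = 4, so 4 days after Wednesday is Sunday.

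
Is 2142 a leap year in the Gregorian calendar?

No

2142 is not a leap year.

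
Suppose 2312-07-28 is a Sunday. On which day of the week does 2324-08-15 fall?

From July 28, 2312 to July 28, 2324: 12 years, of which 3 contain a Feb 29 — 9×365 + 3×366 = 4383 days.
July 2324: 31 − 28 = 3 days remain.
August 1–15, 2324: 15 days.
Residual: 18 days.
Total: 4401 days.
4401 mod 7 = 5, so 5 days after Sunday is Friday.

Friday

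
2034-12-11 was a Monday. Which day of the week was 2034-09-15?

Friday

Count forward from the earlier date (September 15, 2034) to the later (December 11, 2034):
September 2034: 30 − 15 = 15 days remain.
Then October (31), November (30): 31 + 30 = 61 days.
December 1–11, 2034: 11 days.
Total: 15 + 61 + 11 = 87 days.
87 mod 7 = 3, so 3 days before Monday is Friday.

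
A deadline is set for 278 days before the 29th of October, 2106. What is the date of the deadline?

the 24th of January, 2106

Count 278 days before October 29, 2106:
January 2106: 31 − 24 = 7 days remain.
Then February 2106 (28), March (31), April (30), May (31), June (30), July (31), August (31), September (30): 28 + 31 + 30 + 31 + 30 + 31 + 31 + 30 = 242 days.
October 1–29, 2106: 29 days.
Total: 7 + 242 + 29 = 278 days.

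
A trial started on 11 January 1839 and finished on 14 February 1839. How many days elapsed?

January 1839: 31 − 11 = 20 days remain.
February 1–14, 1839: 14 days (1839 is not a leap year).
Total: 20 + 14 = 34 days.

34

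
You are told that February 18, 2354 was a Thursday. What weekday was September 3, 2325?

Count forward from the earlier date (September 3, 2325) to the later (February 18, 2354):
Day-of-year of September 3, 2325: 246.
Day-of-year of February 18, 2354: 49.
2325 has 365 days, so 365 − 246 = 119 days remain in 2325.
Full years 2326–2353: 21 common + 7 leap = 21×365 + 7×366 = 10227 days.
Total: 119 + 10227 + 49 = 10395 days.
10395 is a multiple of 7, so September 3, 2325 falls on the same weekday: Thursday.

Thursday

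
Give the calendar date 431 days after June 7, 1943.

August 11, 1944

Count 431 days after June 7, 1943:
Day-of-year of June 7, 1943: 158.
Day-of-year of August 11, 1944: 224.
1943 has 365 days, so 365 − 158 = 207 days remain in 1943.
Total: 207 + 224 = 431 days.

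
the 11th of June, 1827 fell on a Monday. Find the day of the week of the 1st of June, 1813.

Count forward from the earlier date (June 1, 1813) to the later (June 11, 1827):
Day-of-year of June 1, 1813: 152.
Day-of-year of June 11, 1827: 162.
1813 has 365 days, so 365 − 152 = 213 days remain in 1813.
Full years 1814–1826: 10 common + 3 leap = 10×365 + 3×366 = 4748 days.
Total: 213 + 4748 + 162 = 5123 days.
5123 mod 7 = 6, so 6 days before Monday is Tuesday.

Tuesday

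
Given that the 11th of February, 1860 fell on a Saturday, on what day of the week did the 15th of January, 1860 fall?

Sunday

Count forward from the earlier date (January 15, 1860) to the later (February 11, 1860):
January 1860: 31 − 15 = 16 days remain.
February 1–11, 1860: 11 days (1860 is a leap year).
Total: 16 + 11 = 27 days.
27 mod 7 = 6, so 6 days before Saturday is Sunday.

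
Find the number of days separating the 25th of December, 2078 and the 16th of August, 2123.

16304

From December 25, 2078 to December 25, 2122: 44 years, of which 10 contain a Feb 29 — 34×365 + 10×366 = 16070 days.
(2100 is not a leap year (divisible by 100 but not 400).)
December 2122: 31 − 25 = 6 days remain.
Then January (31), February 2123 (28), March (31), April (30), May (31), June (30), July (31): 31 + 28 + 31 + 30 + 31 + 30 + 31 = 212 days.
August 1–16, 2123: 16 days.
Residual: 234 days.
Total: 16304 days.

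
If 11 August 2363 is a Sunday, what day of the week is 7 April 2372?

Friday

Day-of-year of August 11, 2363: 223.
Day-of-year of April 7, 2372: 98.
2363 has 365 days, so 365 − 223 = 142 days remain in 2363.
Full years 2364–2371: 6 common + 2 leap = 6×365 + 2×366 = 2922 days.
Total: 142 + 2922 + 98 = 3162 days.
3162 mod 7 = 5, so 5 days after Sunday is Friday.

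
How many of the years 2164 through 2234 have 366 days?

Years divisible by 4: 2164, 2168, …, 2232 — 18 in all.
Of these, 2200 is divisible by 100 but not 400, so not leap.
Leap years: 18 − 1 = 17.

17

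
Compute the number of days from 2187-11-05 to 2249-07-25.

Day-of-year of November 5, 2187: 309.
Day-of-year of July 25, 2249: 206.
2187 has 365 days, so 365 − 309 = 56 days remain in 2187.
Full years 2188–2248: 46 common + 15 leap = 46×365 + 15×366 = 22280 days.
Total: 56 + 22280 + 206 = 22542 days.

22542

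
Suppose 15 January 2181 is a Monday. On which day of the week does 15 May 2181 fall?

January 2181: 31 − 15 = 16 days remain.
Then February 2181 (28), March (31), April (30): 28 + 31 + 30 = 89 days.
May 1–15, 2181: 15 days.
Total: 16 + 89 + 15 = 120 days.
120 mod 7 = 1, so 1 day after Monday is Tuesday.

Tuesday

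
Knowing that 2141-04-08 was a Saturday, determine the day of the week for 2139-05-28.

Count forward from the earlier date (May 28, 2139) to the later (April 8, 2141):
May 28, 2139 → May 28, 2140: 366 days (2140 is a leap year).
May 2140: 31 − 28 = 3 days remain.
Then 10 full months totalling 304 days.
April 1–8, 2141: 8 days.
Residual: 315 days.
Total: 681 days.
681 mod 7 = 2, so 2 days before Saturday is Thursday.

Thursday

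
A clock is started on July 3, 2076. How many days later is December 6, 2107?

11477

From July 3, 2076 to July 3, 2107: 31 years, of which 6 contain a Feb 29 — 25×365 + 6×366 = 11321 days.
(2100 is not a leap year (divisible by 100 but not 400).)
July 2107: 31 − 3 = 28 days remain.
Then August (31), September (30), October (31), November (30): 31 + 30 + 31 + 30 = 122 days.
December 1–6, 2107: 6 days.
Residual: 156 days.
Total: 11477 days.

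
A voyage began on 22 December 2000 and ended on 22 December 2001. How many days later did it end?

365

December 2000: 31 − 22 = 9 days remain.
Then 11 full months totalling 334 days.
December 1–22, 2001: 22 days.
Total: 9 + 334 + 22 = 365 days.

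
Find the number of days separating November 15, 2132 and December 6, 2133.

Day-of-year of November 15, 2132: 320.
Day-of-year of December 6, 2133: 340.
2132 has 366 days, so 366 − 320 = 46 days remain in 2132.
Total: 46 + 340 = 386 days.

386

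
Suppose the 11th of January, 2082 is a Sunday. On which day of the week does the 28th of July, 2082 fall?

Tuesday

January 2082: 31 − 11 = 20 days remain.
Then February 2082 (28), March (31), April (30), May (31), June (30): 28 + 31 + 30 + 31 + 30 = 150 days.
July 1–28, 2082: 28 days.
Total: 20 + 150 + 28 = 198 days.
198 mod 7 = 2, so 2 days after Sunday is Tuesday.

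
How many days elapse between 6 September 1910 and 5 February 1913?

883

September 6, 1910 → September 6, 1911: 365 days.
September 6, 1911 → September 6, 1912: 366 days (1912 is a leap year).
September 1912: 30 − 6 = 24 days remain.
Then October (31), November (30), December (31), January (31): 31 + 30 + 31 + 31 = 123 days.
February 1–5, 1913: 5 days (1913 is not a leap year).
Residual: 152 days.
Total: 883 days.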